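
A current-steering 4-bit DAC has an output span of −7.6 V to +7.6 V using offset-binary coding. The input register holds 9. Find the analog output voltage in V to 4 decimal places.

LSB = 15.2 V / 2^4 = 0.9500 V.
V_out = (−7.6) + 9 × 0.95 V = 0.95 V.

0.9500 V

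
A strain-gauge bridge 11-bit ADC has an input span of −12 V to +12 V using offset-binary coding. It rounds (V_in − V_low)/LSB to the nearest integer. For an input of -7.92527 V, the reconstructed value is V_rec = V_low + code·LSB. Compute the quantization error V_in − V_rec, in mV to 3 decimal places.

One LSB is 24 V / 2048 = 11.719 mV.
(V_in − V_low)/LSB = (-7.92527 − (−12))/0.0117188 = 347.7103 → code 348 (round).
Code 348 maps back to (−12) + 348×0.0117188 V = -7.921875 V.
Difference: -0.003395 V → -3.395 mV.

-3.395 mV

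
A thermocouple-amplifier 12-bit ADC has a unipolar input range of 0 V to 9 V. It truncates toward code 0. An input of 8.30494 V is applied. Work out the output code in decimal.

code 3779

LSB = 9 V / 4096 = 2.197 mV.
(8.30494 − 0) / 0.00219727 = 3779.670 LSBs.
⌊·⌋(3779.670) = 3779.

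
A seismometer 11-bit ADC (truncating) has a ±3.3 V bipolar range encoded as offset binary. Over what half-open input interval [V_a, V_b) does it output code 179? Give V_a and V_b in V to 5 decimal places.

LSB = 6.6/2^11 = 3.223 mV.
V_a = V_low + 179·LSB = -2.72314 V; V_b = V_low + 180·LSB = -2.71992 V.

[-2.72314 V, -2.71992 V)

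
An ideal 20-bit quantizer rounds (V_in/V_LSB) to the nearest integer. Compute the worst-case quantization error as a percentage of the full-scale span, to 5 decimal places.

0.00005 %

Rounding → worst-case error = ½ LSB = V_FS/2^21, so 100/2097152 = 4.76837e-05 % of full scale.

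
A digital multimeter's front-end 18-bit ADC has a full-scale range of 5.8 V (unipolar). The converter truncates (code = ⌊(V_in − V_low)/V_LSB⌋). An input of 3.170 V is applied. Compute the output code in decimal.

code 143275

Full-scale span = 5.8 V; LSB = 5.8/2^18 = 22.13 µV.
Input sits at 143275.255 steps above V_low.
Floor → code 143275.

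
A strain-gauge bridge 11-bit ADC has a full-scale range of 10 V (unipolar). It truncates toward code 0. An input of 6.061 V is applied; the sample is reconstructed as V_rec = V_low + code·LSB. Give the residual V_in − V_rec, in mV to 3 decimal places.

1.430 mV

Step size: 10 V ÷ 2^11 = 4.883 mV.
(6.061 − 0)/0.00488281 = 1241.2928; ⌊·⌋ gives code 1241.
V_rec = 0 + 1241·0.00488281 = 6.0595703 V.
V_in − V_rec = 0.00142969 V = 1.430 mV.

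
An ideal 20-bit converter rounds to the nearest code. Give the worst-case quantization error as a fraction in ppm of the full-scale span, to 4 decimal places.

0.4768 ppm

Rounding → worst-case error = ½ LSB = V_FS/2^21, so 1e+06/2097152 = 0.476837 ppm of full scale.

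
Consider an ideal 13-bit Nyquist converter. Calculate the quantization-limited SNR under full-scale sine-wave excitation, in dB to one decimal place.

80.0 dB

SNR ≈ 6.02·N + 1.76 dB = 6.02·13 + 1.76 = 80.02 dB.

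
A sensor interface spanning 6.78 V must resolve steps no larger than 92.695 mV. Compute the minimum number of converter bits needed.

7 bits

Number of steps required ≥ 6.78 V / 92.695 mV = 73.14.
Need 2^N ≥ 73.14; 2^6 = 64, 2^7 = 128.
Minimum N = 7.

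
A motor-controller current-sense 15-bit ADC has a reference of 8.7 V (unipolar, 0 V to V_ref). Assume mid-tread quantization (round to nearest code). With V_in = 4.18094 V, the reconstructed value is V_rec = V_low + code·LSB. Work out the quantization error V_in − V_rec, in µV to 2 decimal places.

65.37 µV

LSB = 8.7/2^15 = 265.50 µV.
Scaled input = 15747.2462 LSBs, so code = 15747.
V_rec = 0 + 15747·0.000265503 = 4.1808746 V.
Difference: 6.53662e-05 V → 65.37 µV.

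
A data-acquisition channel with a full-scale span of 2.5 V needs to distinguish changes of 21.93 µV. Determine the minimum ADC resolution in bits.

Number of steps required ≥ 2.5 V / 21.93 µV = 113999.09.
Need 2^N ≥ 113999.09; 2^16 = 65536, 2^17 = 131072.
Minimum N = 17.

17 bits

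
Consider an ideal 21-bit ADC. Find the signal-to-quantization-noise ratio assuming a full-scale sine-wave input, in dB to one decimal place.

SNR ≈ 6.02·N + 1.76 dB = 6.02·21 + 1.76 = 128.18 dB.

128.2 dB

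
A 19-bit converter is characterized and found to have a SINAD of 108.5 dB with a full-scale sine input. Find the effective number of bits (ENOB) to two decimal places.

ENOB = (SINAD − 1.76) / 6.02 = (108.5 − 1.76)/6.02 = 17.731.

17.73 bits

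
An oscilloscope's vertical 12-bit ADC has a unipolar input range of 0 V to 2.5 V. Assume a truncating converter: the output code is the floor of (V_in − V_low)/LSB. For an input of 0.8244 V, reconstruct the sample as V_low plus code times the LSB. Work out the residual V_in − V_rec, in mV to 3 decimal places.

Step size: 2.5 V ÷ 2^12 = 0.610 mV.
(V_in − V_low)/LSB = (0.8244 − 0)/0.000610352 = 1350.6970 → code 1350 (floor).
Reconstructed: 0.82397461 V.
Difference: 0.000425391 V → 0.425 mV.

0.425 mV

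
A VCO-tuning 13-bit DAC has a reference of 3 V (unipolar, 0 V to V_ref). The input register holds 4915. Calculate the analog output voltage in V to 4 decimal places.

LSB = 3 V / 2^13 = 366.21 µV.
V_out = 0 + 4915 × 0.000366211 V = 1.79993 V.

1.7999 V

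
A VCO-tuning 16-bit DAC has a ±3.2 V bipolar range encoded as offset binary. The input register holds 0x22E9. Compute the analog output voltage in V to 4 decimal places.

LSB = 6.4 V / 2^16 = 97.66 µV.
Code 0x22E9 = 8937 decimal.
V_out = (−3.2) + 8937 × 9.76563e-05 V = -2.32725 V.

-2.3272 V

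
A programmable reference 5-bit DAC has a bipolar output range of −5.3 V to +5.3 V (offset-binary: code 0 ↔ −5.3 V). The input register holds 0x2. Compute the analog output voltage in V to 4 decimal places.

LSB = 10.6 V / 2^5 = 331.250 mV.
Code 0x2 = 2 decimal.
V_out = (−5.3) + 2 × 0.33125 V = -4.6375 V.

-4.6375 V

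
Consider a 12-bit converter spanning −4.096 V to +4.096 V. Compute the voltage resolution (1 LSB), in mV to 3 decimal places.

2.000 mV

Full-scale span = 8.192 V.
LSB = 8.192 / 2^12 = 8.192 / 4096 = 0.002 V = 2.000 mV.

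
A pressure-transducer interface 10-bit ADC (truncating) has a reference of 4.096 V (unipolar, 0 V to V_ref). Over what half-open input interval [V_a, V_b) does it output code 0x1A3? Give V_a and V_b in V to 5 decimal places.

[1.67600 V, 1.68000 V)

LSB = 4.096/2^10 = 4.000 mV.
Code 0x1A3 = 419 decimal.
V_a = V_low + 419·LSB = 1.676 V; V_b = V_low + 420·LSB = 1.68 V.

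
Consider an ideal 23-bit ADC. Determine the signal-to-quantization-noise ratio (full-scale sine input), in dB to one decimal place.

140.2 dB

SNR ≈ 6.02·N + 1.76 dB = 6.02·23 + 1.76 = 140.22 dB.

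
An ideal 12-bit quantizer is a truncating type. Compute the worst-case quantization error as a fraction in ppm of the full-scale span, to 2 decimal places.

Truncating → worst-case error = 1 LSB = V_FS/2^12, so 1e+06/4096 = 244.141 ppm of full scale.

244.14 ppm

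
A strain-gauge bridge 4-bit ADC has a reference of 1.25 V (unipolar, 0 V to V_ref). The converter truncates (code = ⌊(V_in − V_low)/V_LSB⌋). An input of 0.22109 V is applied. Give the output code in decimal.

code 2

With 16 levels over 1.25 V, one step is 78.125 mV.
(0.22109 − 0) / 0.078125 = 2.830 LSBs.
⌊·⌋(2.830) = 2.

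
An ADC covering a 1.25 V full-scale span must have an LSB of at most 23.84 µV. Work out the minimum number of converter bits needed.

Number of steps required ≥ 1.25 V / 23.84 µV = 52432.89.
Need 2^N ≥ 52432.89; 2^15 = 32768, 2^16 = 65536.
Minimum N = 16.

16 bits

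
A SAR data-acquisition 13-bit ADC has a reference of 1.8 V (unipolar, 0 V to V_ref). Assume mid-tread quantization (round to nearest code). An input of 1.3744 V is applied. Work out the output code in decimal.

Full-scale span = 1.8 V; LSB = 1.8/2^13 = 219.73 µV.
(1.3744 − 0) / 0.000219727 = 6255.047 LSBs.
round(6255.047) = 6255.

code 6255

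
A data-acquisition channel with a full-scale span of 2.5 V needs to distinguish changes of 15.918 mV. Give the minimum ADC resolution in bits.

Number of steps required ≥ 2.5 V / 15.918 mV = 157.05.
Need 2^N ≥ 157.05; 2^7 = 128, 2^8 = 256.
Minimum N = 8.

8 bits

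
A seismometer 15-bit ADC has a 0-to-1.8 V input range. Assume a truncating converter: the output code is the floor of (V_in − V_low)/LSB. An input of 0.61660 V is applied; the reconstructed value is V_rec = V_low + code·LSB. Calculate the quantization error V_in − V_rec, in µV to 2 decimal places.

47.27 µV

Step size: 1.8 V ÷ 2^15 = 54.93 µV.
(V_in − V_low)/LSB = (0.61660 − 0)/5.49316e-05 = 11224.8604 → code 11224 (floor).
V_rec = 0 + 11224·5.49316e-05 = 0.61655273 V.
Error = 0.61660 − 0.61655273 = 4.72656e-05 V = 47.27 µV.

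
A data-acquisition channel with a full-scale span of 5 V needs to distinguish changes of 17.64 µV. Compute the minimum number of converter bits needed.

Number of steps required ≥ 5 V / 17.64 µV = 283446.71.
Need 2^N ≥ 283446.71; 2^18 = 262144, 2^19 = 524288.
Minimum N = 19.

19 bits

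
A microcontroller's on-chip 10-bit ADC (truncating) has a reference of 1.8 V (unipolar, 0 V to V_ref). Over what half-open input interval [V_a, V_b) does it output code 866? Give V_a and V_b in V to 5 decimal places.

LSB = 1.8/2^10 = 1.758 mV.
V_a = V_low + 866·LSB = 1.52227 V; V_b = V_low + 867·LSB = 1.52402 V.

[1.52227 V, 1.52402 V)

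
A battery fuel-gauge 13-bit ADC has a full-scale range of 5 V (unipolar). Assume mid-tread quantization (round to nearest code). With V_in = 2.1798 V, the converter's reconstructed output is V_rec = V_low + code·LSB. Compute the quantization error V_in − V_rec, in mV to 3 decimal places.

0.235 mV

LSB = 5/2^13 = 0.610 mV.
(V_in − V_low)/LSB = (2.1798 − 0)/0.000610352 = 3571.3843 → code 3571 (round).
Reconstructed: 2.1795654 V.
V_in − V_rec = 0.00023457 V = 0.235 mV.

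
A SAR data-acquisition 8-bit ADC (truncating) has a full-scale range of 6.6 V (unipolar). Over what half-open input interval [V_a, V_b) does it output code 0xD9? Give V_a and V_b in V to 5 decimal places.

LSB = 6.6/2^8 = 25.781 mV.
Code 0xD9 = 217 decimal.
V_a = V_low + 217·LSB = 5.59453 V; V_b = V_low + 218·LSB = 5.62031 V.

[5.59453 V, 5.62031 V)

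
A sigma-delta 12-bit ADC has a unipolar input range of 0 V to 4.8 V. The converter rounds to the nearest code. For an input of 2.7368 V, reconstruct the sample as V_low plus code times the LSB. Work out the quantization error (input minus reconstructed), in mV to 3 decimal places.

Step size: 4.8 V ÷ 2^12 = 1.172 mV.
(V_in − V_low)/LSB = (2.7368 − 0)/0.00117187 = 2335.4027 → code 2335 (round).
Reconstructed: 2.7363281 V.
Difference: 0.000471875 V → 0.472 mV.

0.472 mV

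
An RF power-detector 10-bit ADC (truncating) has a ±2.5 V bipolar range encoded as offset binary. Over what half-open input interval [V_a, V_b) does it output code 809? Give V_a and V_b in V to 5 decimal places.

[1.45020 V, 1.45508 V)

LSB = 5/2^10 = 4.883 mV.
V_a = V_low + 809·LSB = 1.4502 V; V_b = V_low + 810·LSB = 1.45508 V.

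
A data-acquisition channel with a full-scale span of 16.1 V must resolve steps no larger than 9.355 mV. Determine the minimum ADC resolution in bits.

11 bits

Number of steps required ≥ 16.1 V / 9.355 mV = 1721.00.
Need 2^N ≥ 1721.00; 2^10 = 1024, 2^11 = 2048.
Minimum N = 11.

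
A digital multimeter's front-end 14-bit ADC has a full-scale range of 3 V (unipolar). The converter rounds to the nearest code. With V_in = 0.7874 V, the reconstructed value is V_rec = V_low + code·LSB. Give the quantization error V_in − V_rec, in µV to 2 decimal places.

46.48 µV

Step size: 3 V ÷ 2^14 = 183.11 µV.
Scaled input = 4300.2539 LSBs, so code = 4300.
V_rec = 0 + 4300·0.000183105 = 0.78735352 V.
V_in − V_rec = 4.64844e-05 V = 46.48 µV.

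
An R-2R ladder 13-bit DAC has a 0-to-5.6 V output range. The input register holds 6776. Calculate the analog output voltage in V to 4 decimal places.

4.6320 V

LSB = 5.6 V / 2^13 = 0.684 mV.
V_out = 0 + 6776 × 0.000683594 V = 4.63203 V.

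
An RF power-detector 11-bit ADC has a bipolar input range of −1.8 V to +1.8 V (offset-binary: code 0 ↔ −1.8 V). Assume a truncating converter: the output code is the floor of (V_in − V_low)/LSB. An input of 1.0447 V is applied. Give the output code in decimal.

code 1618

LSB = 3.6 V / 2048 = 1.758 mV.
Input sits at 1618.318 steps above V_low.
⌊·⌋(1618.318) = 1618.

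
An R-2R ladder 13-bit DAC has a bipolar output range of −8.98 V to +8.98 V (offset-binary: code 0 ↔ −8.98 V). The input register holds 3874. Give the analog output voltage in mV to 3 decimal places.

LSB = 17.96 V / 2^13 = 2.192 mV.
V_out = (−8.98) + 3874 × 0.00219238 V = -0.486709 V.
= -486.709 mV.

-486.709 mV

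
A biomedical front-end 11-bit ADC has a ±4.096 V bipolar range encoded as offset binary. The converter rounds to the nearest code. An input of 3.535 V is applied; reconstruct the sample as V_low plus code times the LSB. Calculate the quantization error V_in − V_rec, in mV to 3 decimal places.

-1.000 mV

LSB = 8.192/2^11 = 4.000 mV.
(V_in − V_low)/LSB = (3.535 − (−4.096))/0.004 = 1907.7500 → code 1908 (round).
Reconstructed: 3.536 V.
Difference: -0.001 V → -1.000 mV.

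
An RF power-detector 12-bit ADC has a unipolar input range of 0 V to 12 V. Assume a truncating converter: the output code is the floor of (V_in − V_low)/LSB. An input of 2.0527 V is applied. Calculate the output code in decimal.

With 4096 levels over 12 V, one step is 2.930 mV.
Input sits at 700.655 steps above V_low.
So the output code is 700.

code 700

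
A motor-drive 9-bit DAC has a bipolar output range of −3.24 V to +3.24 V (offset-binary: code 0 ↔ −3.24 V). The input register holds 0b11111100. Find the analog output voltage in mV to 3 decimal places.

-50.625 mV

LSB = 6.48 V / 2^9 = 12.656 mV.
Code 0b11111100 = 252 decimal.
V_out = (−3.24) + 252 × 0.0126563 V = -0.050625 V.
= -50.625 mV.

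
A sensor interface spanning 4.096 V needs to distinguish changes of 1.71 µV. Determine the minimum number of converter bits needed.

Number of steps required ≥ 4.096 V / 1.71 µV = 2395321.64.
Need 2^N ≥ 2395321.64; 2^21 = 2097152, 2^22 = 4194304.
Minimum N = 22.

22 bits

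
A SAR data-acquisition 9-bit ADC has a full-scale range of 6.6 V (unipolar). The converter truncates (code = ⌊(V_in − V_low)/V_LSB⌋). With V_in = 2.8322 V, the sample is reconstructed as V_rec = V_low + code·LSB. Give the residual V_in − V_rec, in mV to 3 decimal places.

9.153 mV

One LSB is 6.6 V / 512 = 12.891 mV.
(2.8322 − 0)/0.0128906 = 219.7101; ⌊·⌋ gives code 219.
Reconstructed: 2.8230469 V.
Error = 2.8322 − 2.8230469 = 0.00915312 V = 9.153 mV.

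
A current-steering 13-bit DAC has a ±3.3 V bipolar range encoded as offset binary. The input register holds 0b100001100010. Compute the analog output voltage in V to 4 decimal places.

-1.5710 V

LSB = 6.6 V / 2^13 = 0.806 mV.
Code 0b100001100010 = 2146 decimal.
V_out = (−3.3) + 2146 × 0.000805664 V = -1.57104 V.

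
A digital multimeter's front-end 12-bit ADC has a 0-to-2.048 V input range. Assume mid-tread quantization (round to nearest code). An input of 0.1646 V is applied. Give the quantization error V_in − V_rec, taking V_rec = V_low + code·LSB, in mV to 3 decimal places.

0.100 mV

LSB = 2.048/2^12 = 0.500 mV.
(0.1646 − 0)/0.0005 = 329.2000; round gives code 329.
Reconstructed: 0.1645 V.
Difference: 0.0001 V → 0.100 mV.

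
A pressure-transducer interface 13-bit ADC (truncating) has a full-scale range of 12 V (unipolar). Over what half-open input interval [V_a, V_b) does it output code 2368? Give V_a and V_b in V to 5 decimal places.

[3.46875 V, 3.47021 V)

LSB = 12/2^13 = 1.465 mV.
V_a = V_low + 2368·LSB = 3.46875 V; V_b = V_low + 2369·LSB = 3.47021 V.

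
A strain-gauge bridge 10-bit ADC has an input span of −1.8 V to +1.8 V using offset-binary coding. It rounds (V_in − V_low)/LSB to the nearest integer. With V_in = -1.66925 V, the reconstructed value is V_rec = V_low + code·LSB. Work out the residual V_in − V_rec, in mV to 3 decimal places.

Step size: 3.6 V ÷ 2^10 = 3.516 mV.
Scaled input = 37.1911 LSBs, so code = 37.
V_rec = (−1.8) + 37·0.00351563 = -1.6699219 V.
V_in − V_rec = 0.000671875 V = 0.672 mV.

0.672 mV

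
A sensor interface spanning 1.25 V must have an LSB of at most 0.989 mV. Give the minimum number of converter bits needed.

Number of steps required ≥ 1.25 V / 0.989 mV = 1263.90.
Need 2^N ≥ 1263.90; 2^10 = 1024, 2^11 = 2048.
Minimum N = 11.

11 bits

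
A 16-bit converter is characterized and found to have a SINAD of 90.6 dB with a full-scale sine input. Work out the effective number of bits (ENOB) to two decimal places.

14.76 bits

ENOB = (SINAD − 1.76) / 6.02 = (90.6 − 1.76)/6.02 = 14.757.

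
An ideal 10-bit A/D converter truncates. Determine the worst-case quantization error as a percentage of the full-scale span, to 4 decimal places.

Truncating → worst-case error = 1 LSB = V_FS/2^10, so 100/1024 = 0.0976562 % of full scale.

0.0977 %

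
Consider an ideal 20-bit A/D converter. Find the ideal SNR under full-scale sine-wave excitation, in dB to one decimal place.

122.2 dB

SNR ≈ 6.02·N + 1.76 dB = 6.02·20 + 1.76 = 122.16 dB.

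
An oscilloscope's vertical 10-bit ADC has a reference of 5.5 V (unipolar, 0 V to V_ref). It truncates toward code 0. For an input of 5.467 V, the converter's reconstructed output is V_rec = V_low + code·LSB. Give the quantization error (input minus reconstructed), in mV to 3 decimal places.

4.598 mV

Step size: 5.5 V ÷ 2^10 = 5.371 mV.
(V_in − V_low)/LSB = (5.467 − 0)/0.00537109 = 1017.8560 → code 1017 (floor).
V_rec = 0 + 1017·0.00537109 = 5.4624023 V.
Difference: 0.00459766 V → 4.598 mV.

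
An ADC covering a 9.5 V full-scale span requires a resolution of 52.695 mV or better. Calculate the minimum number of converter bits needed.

8 bits

Number of steps required ≥ 9.5 V / 52.695 mV = 180.28.
Need 2^N ≥ 180.28; 2^7 = 128, 2^8 = 256.
Minimum N = 8.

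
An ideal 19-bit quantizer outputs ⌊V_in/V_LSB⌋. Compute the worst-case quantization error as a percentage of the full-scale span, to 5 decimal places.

Truncating → worst-case error = 1 LSB = V_FS/2^19, so 100/524288 = 0.000190735 % of full scale.

0.00019 %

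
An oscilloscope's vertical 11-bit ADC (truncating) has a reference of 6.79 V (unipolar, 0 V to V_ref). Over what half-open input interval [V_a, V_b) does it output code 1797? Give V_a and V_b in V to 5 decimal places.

[5.95783 V, 5.96114 V)

LSB = 6.79/2^11 = 3.315 mV.
V_a = V_low + 1797·LSB = 5.95783 V; V_b = V_low + 1798·LSB = 5.96114 V.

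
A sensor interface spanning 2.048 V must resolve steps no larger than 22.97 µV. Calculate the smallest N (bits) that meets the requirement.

17 bits

Number of steps required ≥ 2.048 V / 22.97 µV = 89159.77.
Need 2^N ≥ 89159.77; 2^16 = 65536, 2^17 = 131072.
Minimum N = 17.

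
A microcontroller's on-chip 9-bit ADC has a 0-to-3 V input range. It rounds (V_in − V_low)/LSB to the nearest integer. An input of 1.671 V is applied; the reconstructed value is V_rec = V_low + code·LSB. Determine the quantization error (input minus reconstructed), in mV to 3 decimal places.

1.078 mV

LSB = 3/2^9 = 5.859 mV.
Scaled input = 285.1840 LSBs, so code = 285.
Reconstructed: 1.6699219 V.
V_in − V_rec = 0.00107813 V = 1.078 mV.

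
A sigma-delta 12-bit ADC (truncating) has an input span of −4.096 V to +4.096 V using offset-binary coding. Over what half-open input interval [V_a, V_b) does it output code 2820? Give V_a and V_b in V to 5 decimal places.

LSB = 8.192/2^12 = 2.000 mV.
V_a = V_low + 2820·LSB = 1.544 V; V_b = V_low + 2821·LSB = 1.546 V.

[1.54400 V, 1.54600 V)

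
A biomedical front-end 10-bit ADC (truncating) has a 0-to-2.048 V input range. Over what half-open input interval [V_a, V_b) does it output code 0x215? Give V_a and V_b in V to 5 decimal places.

LSB = 2.048/2^10 = 2.000 mV.
Code 0x215 = 533 decimal.
V_a = V_low + 533·LSB = 1.066 V; V_b = V_low + 534·LSB = 1.068 V.

[1.06600 V, 1.06800 V)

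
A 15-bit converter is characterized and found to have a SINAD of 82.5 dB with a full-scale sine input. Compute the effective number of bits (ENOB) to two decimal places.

13.41 bits

ENOB = (SINAD − 1.76) / 6.02 = (82.5 − 1.76)/6.02 = 13.412.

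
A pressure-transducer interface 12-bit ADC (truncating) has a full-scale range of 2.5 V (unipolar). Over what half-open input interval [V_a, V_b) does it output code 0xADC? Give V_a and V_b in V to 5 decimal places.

[1.69678 V, 1.69739 V)

LSB = 2.5/2^12 = 0.610 mV.
Code 0xADC = 2780 decimal.
V_a = V_low + 2780·LSB = 1.69678 V; V_b = V_low + 2781·LSB = 1.69739 V.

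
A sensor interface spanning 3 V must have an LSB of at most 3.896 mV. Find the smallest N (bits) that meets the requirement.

10 bits

Number of steps required ≥ 3 V / 3.896 mV = 770.02.
Need 2^N ≥ 770.02; 2^9 = 512, 2^10 = 1024.
Minimum N = 10.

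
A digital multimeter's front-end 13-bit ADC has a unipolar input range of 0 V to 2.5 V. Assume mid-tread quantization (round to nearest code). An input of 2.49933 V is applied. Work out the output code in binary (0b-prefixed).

code 0b1111111111110 (decimal 8190)

LSB = 2.5 V / 8192 = 305.18 µV.
Input sits at 8189.805 steps above V_low.
round(8189.805) = 8190.
In binary (0b-prefixed): 0b1111111111110.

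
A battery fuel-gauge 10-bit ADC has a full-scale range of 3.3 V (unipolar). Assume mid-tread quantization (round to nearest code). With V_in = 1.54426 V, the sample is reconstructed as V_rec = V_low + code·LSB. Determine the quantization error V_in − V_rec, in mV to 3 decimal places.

0.608 mV

One LSB is 3.3 V / 1024 = 3.223 mV.
(1.54426 − 0)/0.00322266 = 479.1886; round gives code 479.
Reconstructed: 1.5436523 V.
Error = 1.54426 − 1.5436523 = 0.000607656 V = 0.608 mV.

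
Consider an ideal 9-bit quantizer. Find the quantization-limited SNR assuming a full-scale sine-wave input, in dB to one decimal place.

55.9 dB

SNR ≈ 6.02·N + 1.76 dB = 6.02·9 + 1.76 = 55.94 dB.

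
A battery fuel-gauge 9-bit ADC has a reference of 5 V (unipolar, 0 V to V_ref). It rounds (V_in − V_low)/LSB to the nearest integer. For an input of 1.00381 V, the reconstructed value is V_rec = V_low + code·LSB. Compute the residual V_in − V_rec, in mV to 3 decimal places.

One LSB is 5 V / 512 = 9.766 mV.
(V_in − V_low)/LSB = (1.00381 − 0)/0.00976562 = 102.7901 → code 103 (round).
V_rec = 0 + 103·0.00976562 = 1.0058594 V.
Difference: -0.00204937 V → -2.049 mV.

-2.049 mV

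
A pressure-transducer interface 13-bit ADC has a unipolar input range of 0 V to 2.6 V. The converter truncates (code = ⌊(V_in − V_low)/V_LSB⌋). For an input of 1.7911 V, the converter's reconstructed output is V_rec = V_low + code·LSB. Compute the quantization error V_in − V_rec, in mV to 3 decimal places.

0.109 mV

One LSB is 2.6 V / 8192 = 317.38 µV.
Scaled input = 5643.3428 LSBs, so code = 5643.
Code 5643 maps back to 0 + 5643×0.000317383 V = 1.7909912 V.
Difference: 0.000108789 V → 0.109 mV.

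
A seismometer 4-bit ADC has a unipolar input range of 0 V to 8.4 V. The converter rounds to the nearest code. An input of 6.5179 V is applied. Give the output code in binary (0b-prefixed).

With 16 levels over 8.4 V, one step is 0.5250 V.
Input sits at 12.415 steps above V_low.
So the output code is 12.
In binary (0b-prefixed): 0b1100.

code 0b1100 (decimal 12)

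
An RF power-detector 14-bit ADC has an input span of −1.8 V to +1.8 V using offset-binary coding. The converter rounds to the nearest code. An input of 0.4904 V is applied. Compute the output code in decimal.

Full-scale span = 3.6 V; LSB = 3.6/2^14 = 219.73 µV.
Input sits at 10423.865 steps above V_low.
Round → code 10424.

code 10424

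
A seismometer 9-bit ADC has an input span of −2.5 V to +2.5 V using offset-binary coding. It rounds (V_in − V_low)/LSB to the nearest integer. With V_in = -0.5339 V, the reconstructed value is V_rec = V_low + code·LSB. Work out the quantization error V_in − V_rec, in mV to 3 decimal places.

Step size: 5 V ÷ 2^9 = 9.766 mV.
(-0.5339 − (−2.5))/0.00976562 = 201.3286; round gives code 201.
Reconstructed: -0.53710938 V.
Difference: 0.00320937 V → 3.209 mV.

3.209 mV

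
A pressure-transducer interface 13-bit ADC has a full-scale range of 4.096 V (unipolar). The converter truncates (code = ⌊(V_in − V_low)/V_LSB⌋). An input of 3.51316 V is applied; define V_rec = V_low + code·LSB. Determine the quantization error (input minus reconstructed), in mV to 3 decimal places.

LSB = 4.096/2^13 = 0.500 mV.
(3.51316 − 0)/0.0005 = 7026.3200; ⌊·⌋ gives code 7026.
Reconstructed: 3.513 V.
Error = 3.51316 − 3.513 = 0.00016 V = 0.160 mV.

0.160 mV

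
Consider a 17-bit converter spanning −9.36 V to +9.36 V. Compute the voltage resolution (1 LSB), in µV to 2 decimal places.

Full-scale span = 18.72 V.
LSB = 18.72 / 2^17 = 18.72 / 131072 = 0.000142822 V = 142.82 µV.

142.82 µV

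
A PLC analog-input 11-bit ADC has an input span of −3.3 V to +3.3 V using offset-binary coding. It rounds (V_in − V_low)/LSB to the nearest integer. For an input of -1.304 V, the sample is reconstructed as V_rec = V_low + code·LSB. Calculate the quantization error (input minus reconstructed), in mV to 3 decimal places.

1.176 mV

LSB = 6.6/2^11 = 3.223 mV.
(V_in − V_low)/LSB = (-1.304 − (−3.3))/0.00322266 = 619.3648 → code 619 (round).
Code 619 maps back to (−3.3) + 619×0.00322266 V = -1.3051758 V.
V_in − V_rec = 0.00117578 V = 1.176 mV.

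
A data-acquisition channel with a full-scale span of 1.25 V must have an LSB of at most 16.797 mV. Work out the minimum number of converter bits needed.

7 bits

Number of steps required ≥ 1.25 V / 16.797 mV = 74.42.
Need 2^N ≥ 74.42; 2^6 = 64, 2^7 = 128.
Minimum N = 7.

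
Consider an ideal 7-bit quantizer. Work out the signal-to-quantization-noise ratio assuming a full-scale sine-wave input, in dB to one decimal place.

SNR ≈ 6.02·N + 1.76 dB = 6.02·7 + 1.76 = 43.90 dB.

43.9 dB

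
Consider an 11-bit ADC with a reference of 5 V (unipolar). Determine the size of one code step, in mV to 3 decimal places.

Full-scale span = 5 V.
LSB = 5 / 2^11 = 5 / 2048 = 0.00244141 V = 2.441 mV.

2.441 mV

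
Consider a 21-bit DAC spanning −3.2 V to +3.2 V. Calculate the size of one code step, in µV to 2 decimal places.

3.05 µV

Full-scale span = 6.4 V.
LSB = 6.4 / 2^21 = 6.4 / 2097152 = 3.05176e-06 V = 3.05 µV.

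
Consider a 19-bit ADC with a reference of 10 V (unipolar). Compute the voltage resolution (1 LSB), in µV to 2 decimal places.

19.07 µV

Full-scale span = 10 V.
LSB = 10 / 2^19 = 10 / 524288 = 1.90735e-05 V = 19.07 µV.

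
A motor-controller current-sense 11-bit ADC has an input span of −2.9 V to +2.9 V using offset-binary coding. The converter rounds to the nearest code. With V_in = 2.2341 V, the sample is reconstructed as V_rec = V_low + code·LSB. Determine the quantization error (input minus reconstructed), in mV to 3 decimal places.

-0.373 mV

One LSB is 5.8 V / 2048 = 2.832 mV.
Scaled input = 1812.8684 LSBs, so code = 1813.
V_rec = (−2.9) + 1813·0.00283203 = 2.2344727 V.
V_in − V_rec = -0.000372656 V = -0.373 mV.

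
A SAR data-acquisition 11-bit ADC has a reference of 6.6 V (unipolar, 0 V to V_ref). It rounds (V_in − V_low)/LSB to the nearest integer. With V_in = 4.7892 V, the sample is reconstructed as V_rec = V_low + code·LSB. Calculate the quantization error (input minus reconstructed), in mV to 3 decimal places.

One LSB is 6.6 V / 2048 = 3.223 mV.
(V_in − V_low)/LSB = (4.7892 − 0)/0.00322266 = 1486.1033 → code 1486 (round).
Reconstructed: 4.7888672 V.
Difference: 0.000332812 V → 0.333 mV.

0.333 mV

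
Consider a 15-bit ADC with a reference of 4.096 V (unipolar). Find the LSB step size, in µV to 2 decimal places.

Full-scale span = 4.096 V.
LSB = 4.096 / 2^15 = 4.096 / 32768 = 0.000125 V = 125.00 µV.

125.00 µV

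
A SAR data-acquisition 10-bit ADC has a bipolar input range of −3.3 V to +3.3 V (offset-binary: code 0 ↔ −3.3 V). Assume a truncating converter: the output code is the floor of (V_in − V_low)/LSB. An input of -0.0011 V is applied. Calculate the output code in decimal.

Full-scale span = 6.6 V; LSB = 6.6/2^10 = 6.445 mV.
(V_in − V_low)/LSB = (-0.0011 − (−3.3)) / 0.00644531 = 511.829.
So the output code is 511.

code 511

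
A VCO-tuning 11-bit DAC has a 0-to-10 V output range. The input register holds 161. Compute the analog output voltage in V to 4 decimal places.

0.7861 V

LSB = 10 V / 2^11 = 4.883 mV.
V_out = 0 + 161 × 0.00488281 V = 0.786133 V.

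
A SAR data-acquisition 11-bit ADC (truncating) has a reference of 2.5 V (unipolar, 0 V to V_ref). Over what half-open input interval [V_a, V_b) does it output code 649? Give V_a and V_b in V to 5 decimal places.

LSB = 2.5/2^11 = 1.221 mV.
V_a = V_low + 649·LSB = 0.792236 V; V_b = V_low + 650·LSB = 0.793457 V.

[0.79224 V, 0.79346 V)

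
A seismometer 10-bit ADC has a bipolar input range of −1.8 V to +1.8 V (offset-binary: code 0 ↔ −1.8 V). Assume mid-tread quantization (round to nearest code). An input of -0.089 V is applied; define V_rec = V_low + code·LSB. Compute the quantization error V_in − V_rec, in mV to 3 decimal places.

-1.109 mV

Step size: 3.6 V ÷ 2^10 = 3.516 mV.
(V_in − V_low)/LSB = (-0.089 − (−1.8))/0.00351563 = 486.6844 → code 487 (round).
Reconstructed: -0.087890625 V.
Difference: -0.00110937 V → -1.109 mV.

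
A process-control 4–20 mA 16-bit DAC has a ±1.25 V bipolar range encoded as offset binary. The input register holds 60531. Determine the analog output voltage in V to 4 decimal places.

LSB = 2.5 V / 2^16 = 38.15 µV.
V_out = (−1.25) + 60531 × 3.8147e-05 V = 1.05907 V.

1.0591 V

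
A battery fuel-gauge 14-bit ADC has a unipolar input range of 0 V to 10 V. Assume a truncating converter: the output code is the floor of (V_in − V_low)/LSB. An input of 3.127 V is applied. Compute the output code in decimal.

LSB = 10 V / 16384 = 0.610 mV.
Input sits at 5123.277 steps above V_low.
⌊·⌋(5123.277) = 5123.

code 5123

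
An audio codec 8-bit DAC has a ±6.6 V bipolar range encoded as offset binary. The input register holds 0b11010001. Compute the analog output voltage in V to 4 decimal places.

4.1766 V

LSB = 13.2 V / 2^8 = 51.562 mV.
Code 0b11010001 = 209 decimal.
V_out = (−6.6) + 209 × 0.0515625 V = 4.17656 V.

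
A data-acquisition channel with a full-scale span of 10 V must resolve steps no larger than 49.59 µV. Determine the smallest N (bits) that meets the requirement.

Number of steps required ≥ 10 V / 49.59 µV = 201653.56.
Need 2^N ≥ 201653.56; 2^17 = 131072, 2^18 = 262144.
Minimum N = 18.

18 bits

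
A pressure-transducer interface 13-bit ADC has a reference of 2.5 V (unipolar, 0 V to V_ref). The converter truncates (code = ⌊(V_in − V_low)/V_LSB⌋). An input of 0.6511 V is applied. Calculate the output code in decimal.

With 8192 levels over 2.5 V, one step is 305.18 µV.
(0.6511 − 0) / 0.000305176 = 2133.524 LSBs.
So the output code is 2133.

code 2133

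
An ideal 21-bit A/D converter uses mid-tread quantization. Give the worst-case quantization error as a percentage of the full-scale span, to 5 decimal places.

0.00002 %

Rounding → worst-case error = ½ LSB = V_FS/2^22, so 100/4194304 = 2.38419e-05 % of full scale.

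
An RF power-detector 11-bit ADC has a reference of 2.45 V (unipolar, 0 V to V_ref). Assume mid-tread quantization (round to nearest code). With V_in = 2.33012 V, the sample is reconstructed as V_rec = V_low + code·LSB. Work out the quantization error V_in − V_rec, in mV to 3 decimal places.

One LSB is 2.45 V / 2048 = 1.196 mV.
(V_in − V_low)/LSB = (2.33012 − 0)/0.00119629 = 1947.7901 → code 1948 (round).
Code 1948 maps back to 0 + 1948×0.00119629 V = 2.3303711 V.
Error = 2.33012 − 2.3303711 = -0.000251094 V = -0.251 mV.

-0.251 mV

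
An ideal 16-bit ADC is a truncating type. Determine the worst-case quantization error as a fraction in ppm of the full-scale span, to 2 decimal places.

Truncating → worst-case error = 1 LSB = V_FS/2^16, so 1e+06/65536 = 15.2588 ppm of full scale.

15.26 ppm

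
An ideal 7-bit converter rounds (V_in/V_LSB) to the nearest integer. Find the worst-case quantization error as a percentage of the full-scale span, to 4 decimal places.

0.3906 %

Rounding → worst-case error = ½ LSB = V_FS/2^8, so 100/256 = 0.390625 % of full scale.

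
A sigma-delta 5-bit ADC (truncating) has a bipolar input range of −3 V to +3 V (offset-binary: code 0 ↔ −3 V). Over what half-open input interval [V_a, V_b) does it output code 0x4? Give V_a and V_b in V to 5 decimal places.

LSB = 6/2^5 = 187.500 mV.
Code 0x4 = 4 decimal.
V_a = V_low + 4·LSB = -2.25 V; V_b = V_low + 5·LSB = -2.0625 V.

[-2.25000 V, -2.06250 V)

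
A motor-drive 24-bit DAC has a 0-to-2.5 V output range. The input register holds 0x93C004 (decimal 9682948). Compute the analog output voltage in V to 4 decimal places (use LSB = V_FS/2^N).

LSB = 2.5 V / 2^24 = 0.15 µV.
Code 0x93C004 = 9682948 decimal.
V_out = 0 + 9682948 × 1.49012e-07 V = 1.44287 V.

1.4429 V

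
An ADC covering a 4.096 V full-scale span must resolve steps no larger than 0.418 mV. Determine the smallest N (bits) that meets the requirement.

14 bits

Number of steps required ≥ 4.096 V / 0.418 mV = 9799.04.
Need 2^N ≥ 9799.04; 2^13 = 8192, 2^14 = 16384.
Minimum N = 14.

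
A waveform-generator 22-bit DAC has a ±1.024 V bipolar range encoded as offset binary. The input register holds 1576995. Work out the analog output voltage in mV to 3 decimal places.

-253.983 mV

LSB = 2.048 V / 2^22 = 0.49 µV.
V_out = (−1.024) + 1576995 × 4.88281e-07 V = -0.253983 V.
= -253.983 mV.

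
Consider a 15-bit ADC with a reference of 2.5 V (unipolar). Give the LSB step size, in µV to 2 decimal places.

76.29 µV

Full-scale span = 2.5 V.
LSB = 2.5 / 2^15 = 2.5 / 32768 = 7.62939e-05 V = 76.29 µV.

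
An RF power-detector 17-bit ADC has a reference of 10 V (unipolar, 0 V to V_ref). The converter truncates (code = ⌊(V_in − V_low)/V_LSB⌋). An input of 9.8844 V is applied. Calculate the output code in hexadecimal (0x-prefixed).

With 131072 levels over 10 V, one step is 76.29 µV.
Input sits at 129556.808 steps above V_low.
Floor → code 129556.
In hexadecimal (0x-prefixed): 0x1FA14.

code 0x1FA14 (decimal 129556)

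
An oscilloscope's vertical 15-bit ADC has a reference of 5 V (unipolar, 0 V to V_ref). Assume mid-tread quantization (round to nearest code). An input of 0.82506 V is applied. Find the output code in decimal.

code 5407

With 32768 levels over 5 V, one step is 152.59 µV.
(0.82506 − 0) / 0.000152588 = 5407.113 LSBs.
round(5407.113) = 5407.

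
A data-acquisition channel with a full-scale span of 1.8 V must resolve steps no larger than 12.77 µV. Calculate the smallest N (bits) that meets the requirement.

18 bits

Number of steps required ≥ 1.8 V / 12.77 µV = 140955.36.
Need 2^N ≥ 140955.36; 2^17 = 131072, 2^18 = 262144.
Minimum N = 18.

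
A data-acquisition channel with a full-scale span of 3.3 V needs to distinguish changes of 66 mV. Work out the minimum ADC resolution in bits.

6 bits

Number of steps required ≥ 3.3 V / 66 mV = 50.00.
Need 2^N ≥ 50.00; 2^5 = 32, 2^6 = 64.
Minimum N = 6.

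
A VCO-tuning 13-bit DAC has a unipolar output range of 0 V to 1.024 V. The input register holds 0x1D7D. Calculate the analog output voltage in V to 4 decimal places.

LSB = 1.024 V / 2^13 = 125.00 µV.
Code 0x1D7D = 7549 decimal.
V_out = 0 + 7549 × 0.000125 V = 0.943625 V.

0.9436 V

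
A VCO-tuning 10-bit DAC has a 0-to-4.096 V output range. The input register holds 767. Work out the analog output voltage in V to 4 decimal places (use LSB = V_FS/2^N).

3.0680 V

LSB = 4.096 V / 2^10 = 4.000 mV.
V_out = 0 + 767 × 0.004 V = 3.068 V.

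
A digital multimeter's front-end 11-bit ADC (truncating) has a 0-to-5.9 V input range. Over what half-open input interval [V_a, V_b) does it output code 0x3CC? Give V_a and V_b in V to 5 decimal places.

LSB = 5.9/2^11 = 2.881 mV.
Code 0x3CC = 972 decimal.
V_a = V_low + 972·LSB = 2.8002 V; V_b = V_low + 973·LSB = 2.80308 V.

[2.80020 V, 2.80308 V)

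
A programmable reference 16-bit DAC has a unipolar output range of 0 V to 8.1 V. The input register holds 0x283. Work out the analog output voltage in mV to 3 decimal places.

79.472 mV

LSB = 8.1 V / 2^16 = 123.60 µV.
Code 0x283 = 643 decimal.
V_out = 0 + 643 × 0.000123596 V = 0.0794724 V.
= 79.472 mV.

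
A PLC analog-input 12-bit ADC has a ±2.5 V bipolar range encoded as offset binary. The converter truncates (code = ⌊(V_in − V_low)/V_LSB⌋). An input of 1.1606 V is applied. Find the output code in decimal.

code 2998

LSB = 5 V / 4096 = 1.221 mV.
(V_in − V_low)/LSB = (1.1606 − (−2.5)) / 0.0012207 = 2998.764.
Floor → code 2998.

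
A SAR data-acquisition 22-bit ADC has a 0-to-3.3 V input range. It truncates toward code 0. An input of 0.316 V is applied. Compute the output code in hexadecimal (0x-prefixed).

code 0x620E4 (decimal 401636)

With 4194304 levels over 3.3 V, one step is 0.79 µV.
(0.316 − 0) / 7.86781e-07 = 401636.383 LSBs.
⌊·⌋(401636.383) = 401636.
In hexadecimal (0x-prefixed): 0x620E4.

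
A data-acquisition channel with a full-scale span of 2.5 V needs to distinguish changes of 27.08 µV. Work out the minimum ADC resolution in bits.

Number of steps required ≥ 2.5 V / 27.08 µV = 92319.05.
Need 2^N ≥ 92319.05; 2^16 = 65536, 2^17 = 131072.
Minimum N = 17.

17 bits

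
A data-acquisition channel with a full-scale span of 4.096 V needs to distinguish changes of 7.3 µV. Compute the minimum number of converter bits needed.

20 bits

Number of steps required ≥ 4.096 V / 7.3 µV = 561095.89.
Need 2^N ≥ 561095.89; 2^19 = 524288, 2^20 = 1048576.
Minimum N = 20.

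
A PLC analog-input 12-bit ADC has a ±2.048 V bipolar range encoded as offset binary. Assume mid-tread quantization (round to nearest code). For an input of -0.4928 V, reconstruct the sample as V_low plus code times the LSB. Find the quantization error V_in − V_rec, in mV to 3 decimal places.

Step size: 4.096 V ÷ 2^12 = 1.000 mV.
(V_in − V_low)/LSB = (-0.4928 − (−2.048))/0.001 = 1555.2000 → code 1555 (round).
V_rec = (−2.048) + 1555·0.001 = -0.493 V.
Error = -0.4928 − (−0.493) = 0.0002 V = 0.200 mV.

0.200 mV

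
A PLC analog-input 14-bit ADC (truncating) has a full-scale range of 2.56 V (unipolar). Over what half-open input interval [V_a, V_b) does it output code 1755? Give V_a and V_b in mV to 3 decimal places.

[274.219 mV, 274.375 mV)

LSB = 2.56/2^14 = 156.25 µV.
V_a = V_low + 1755·LSB = 0.274219 V; V_b = V_low + 1756·LSB = 0.274375 V.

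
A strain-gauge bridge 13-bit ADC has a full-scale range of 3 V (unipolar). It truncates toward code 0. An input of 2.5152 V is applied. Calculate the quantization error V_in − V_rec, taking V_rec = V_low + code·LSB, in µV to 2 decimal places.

63.28 µV

LSB = 3/2^13 = 366.21 µV.
(2.5152 − 0)/0.000366211 = 6868.1728; ⌊·⌋ gives code 6868.
Code 6868 maps back to 0 + 6868×0.000366211 V = 2.5151367 V.
Error = 2.5152 − 2.5151367 = 6.32812e-05 V = 63.28 µV.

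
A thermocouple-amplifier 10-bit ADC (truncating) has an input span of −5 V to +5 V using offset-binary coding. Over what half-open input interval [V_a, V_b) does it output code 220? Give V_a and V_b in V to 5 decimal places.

[-2.85156 V, -2.84180 V)

LSB = 10/2^10 = 9.766 mV.
V_a = V_low + 220·LSB = -2.85156 V; V_b = V_low + 221·LSB = -2.8418 V.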